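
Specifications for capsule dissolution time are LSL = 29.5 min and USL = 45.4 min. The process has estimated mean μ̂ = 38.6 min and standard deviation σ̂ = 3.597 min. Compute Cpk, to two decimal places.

Cpu = (USL − μ̂) / (3σ̂) = (45.4 − 38.6) / (3 × 3.597) = 0.6302; Cpl = (μ̂ − LSL) / (3σ̂) = (38.6 − 29.5) / (3 × 3.597) = 0.8433; Cpk = min(Cpu, Cpl) = 0.6302

0.63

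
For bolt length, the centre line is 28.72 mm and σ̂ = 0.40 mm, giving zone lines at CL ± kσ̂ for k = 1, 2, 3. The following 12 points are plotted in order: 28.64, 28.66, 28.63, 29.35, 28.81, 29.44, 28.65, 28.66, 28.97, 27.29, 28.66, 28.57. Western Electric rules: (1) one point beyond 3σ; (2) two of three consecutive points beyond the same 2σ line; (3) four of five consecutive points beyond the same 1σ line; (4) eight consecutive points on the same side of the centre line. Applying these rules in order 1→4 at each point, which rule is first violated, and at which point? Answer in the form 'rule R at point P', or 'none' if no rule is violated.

rule 1 at point 10

Zone of each point (C = within 1σ̂, B = 1σ̂–2σ̂, A = 2σ̂–3σ̂, * = beyond 3σ̂; sign = side of CL): 1:-C, 2:-C, 3:-C, 4:+B, 5:+C, 6:+B, 7:-C, 8:-C, 9:+C, 10:-*, 11:-C, 12:-C
Rule 1 (one point beyond the 3σ limits) is satisfied at point 10.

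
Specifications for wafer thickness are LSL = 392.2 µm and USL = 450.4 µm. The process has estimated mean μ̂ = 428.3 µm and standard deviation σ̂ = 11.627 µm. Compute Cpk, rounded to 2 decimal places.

0.63

Cpu = (USL − μ̂) / (3σ̂) = (450.4 − 428.3) / (3 × 11.627) = 0.6336; Cpl = (μ̂ − LSL) / (3σ̂) = (428.3 − 392.2) / (3 × 11.627) = 1.0349; Cpk = min(Cpu, Cpl) = 0.6336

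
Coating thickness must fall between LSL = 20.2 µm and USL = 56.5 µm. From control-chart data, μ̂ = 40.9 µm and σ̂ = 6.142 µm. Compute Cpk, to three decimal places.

Cpu = (USL − μ̂) / (3σ̂) = (56.5 − 40.9) / (3 × 6.142) = 0.8466; Cpl = (μ̂ − LSL) / (3σ̂) = (40.9 − 20.2) / (3 × 6.142) = 1.1234; Cpk = min(Cpu, Cpl) = 0.8466

0.847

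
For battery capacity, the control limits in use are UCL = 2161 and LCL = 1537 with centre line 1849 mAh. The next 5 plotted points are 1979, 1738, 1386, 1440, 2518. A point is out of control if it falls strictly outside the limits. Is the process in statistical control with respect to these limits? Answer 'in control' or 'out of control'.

Compare each point to [1537, 2161]: sample 3 = 1386 < LCL; sample 4 = 1440 < LCL; sample 5 = 2518 > UCL.

out of control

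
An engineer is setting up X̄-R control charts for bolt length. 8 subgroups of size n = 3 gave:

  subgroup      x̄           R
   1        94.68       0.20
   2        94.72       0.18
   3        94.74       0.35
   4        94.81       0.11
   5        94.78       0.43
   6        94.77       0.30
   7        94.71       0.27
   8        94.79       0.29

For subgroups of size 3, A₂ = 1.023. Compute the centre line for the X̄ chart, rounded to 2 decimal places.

94.75

X̄̄ = (94.68 + 94.72 + 94.74 + 94.81 + 94.78 + 94.77 + 94.71 + 94.79) / 8 = 758.0000 / 8 = 94.7500
CL = X̄̄ = 94.7500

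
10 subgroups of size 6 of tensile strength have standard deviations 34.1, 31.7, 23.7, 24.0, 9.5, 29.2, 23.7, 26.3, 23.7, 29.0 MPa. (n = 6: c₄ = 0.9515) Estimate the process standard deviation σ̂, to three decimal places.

26.789

s̄ = (34.1 + 31.7 + 23.7 + 24.0 + 9.5 + 29.2 + 23.7 + 26.3 + 23.7 + 29.0) / 10 = 25.4900
σ̂ = s̄ / c₄ = 25.4900 / 0.9515 = 26.7893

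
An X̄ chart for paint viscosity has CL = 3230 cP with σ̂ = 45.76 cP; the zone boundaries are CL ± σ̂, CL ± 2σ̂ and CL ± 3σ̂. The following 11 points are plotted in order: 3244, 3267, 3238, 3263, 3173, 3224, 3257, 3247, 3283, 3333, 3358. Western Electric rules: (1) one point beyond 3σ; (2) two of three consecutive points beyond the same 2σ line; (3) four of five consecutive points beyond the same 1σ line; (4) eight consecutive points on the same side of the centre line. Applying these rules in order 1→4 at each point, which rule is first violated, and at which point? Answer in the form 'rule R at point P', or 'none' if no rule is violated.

Zone of each point (C = within 1σ̂, B = 1σ̂–2σ̂, A = 2σ̂–3σ̂, * = beyond 3σ̂; sign = side of CL): 1:+C, 2:+C, 3:+C, 4:+C, 5:-B, 6:-C, 7:+C, 8:+C, 9:+B, 10:+A, 11:+A
Rule 2 (two of three consecutive points beyond the same 2σ limit) is satisfied at point 11.

rule 2 at point 11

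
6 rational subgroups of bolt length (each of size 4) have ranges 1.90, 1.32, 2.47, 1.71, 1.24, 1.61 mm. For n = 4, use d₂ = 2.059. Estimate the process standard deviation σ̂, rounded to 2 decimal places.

0.83

R̄ = (1.90 + 1.32 + 2.47 + 1.71 + 1.24 + 1.61) / 6 = 1.7083
σ̂ = R̄ / d₂ = 1.7083 / 2.059 = 0.8297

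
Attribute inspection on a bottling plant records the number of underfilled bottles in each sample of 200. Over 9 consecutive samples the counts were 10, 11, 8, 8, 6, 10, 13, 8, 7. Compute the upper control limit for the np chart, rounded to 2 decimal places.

17.80

p̄ = Σdᵢ / (k·n) = 81 / (9 × 200) = 0.04500
UCL = np̄ + 3·√(np̄(1−p̄)) = 9.0000 + 3 × √(9.0000×0.95500) = 9.0000 + 3 × 2.9317 = 17.7952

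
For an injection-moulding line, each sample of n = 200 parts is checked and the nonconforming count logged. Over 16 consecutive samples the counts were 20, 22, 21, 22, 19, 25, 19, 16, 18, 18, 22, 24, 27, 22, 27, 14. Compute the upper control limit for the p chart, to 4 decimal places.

0.1700

p̄ = Σdᵢ / (k·n) = 336 / (16 × 200) = 0.10500
UCL = p̄ + 3·√(p̄(1−p̄)/n) = 0.10500 + 3 × √(0.10500×0.89500/200) = 0.10500 + 3 × 0.02168 = 0.17003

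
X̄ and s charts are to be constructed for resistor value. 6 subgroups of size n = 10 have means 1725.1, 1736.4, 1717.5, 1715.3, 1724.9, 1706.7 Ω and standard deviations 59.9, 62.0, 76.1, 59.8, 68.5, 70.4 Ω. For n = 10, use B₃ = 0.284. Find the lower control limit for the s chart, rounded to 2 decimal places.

s̄ = (59.9 + 62.0 + 76.1 + 59.8 + 68.5 + 70.4) / 6 = 66.1167
LCL_s = B₃·s̄ = 0.284 × 66.1167 = 18.7771

18.78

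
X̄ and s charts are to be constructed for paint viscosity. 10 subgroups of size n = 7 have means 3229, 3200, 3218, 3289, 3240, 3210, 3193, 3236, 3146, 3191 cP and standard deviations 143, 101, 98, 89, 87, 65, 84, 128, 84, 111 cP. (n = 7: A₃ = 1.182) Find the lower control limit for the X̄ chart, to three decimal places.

X̄̄ = (3229 + 3200 + 3218 + 3289 + 3240 + 3210 + 3193 + 3236 + 3146 + 3191) / 10 = 3215.2000
s̄ = (143 + 101 + 98 + 89 + 87 + 65 + 84 + 128 + 84 + 111) / 10 = 99.0000
LCL = X̄̄ − A₃·s̄ = 3215.2000 − 1.182 × 99.0000 = 3098.1820

3098.182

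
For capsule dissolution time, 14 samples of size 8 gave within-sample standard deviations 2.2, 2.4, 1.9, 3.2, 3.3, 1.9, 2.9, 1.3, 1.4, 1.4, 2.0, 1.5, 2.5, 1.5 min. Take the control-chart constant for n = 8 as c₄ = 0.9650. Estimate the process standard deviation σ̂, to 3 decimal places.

s̄ = (2.2 + 2.4 + 1.9 + 3.2 + 3.3 + 1.9 + 2.9 + 1.3 + 1.4 + 1.4 + 2.0 + 1.5 + 2.5 + 1.5) / 14 = 2.1000
σ̂ = s̄ / c₄ = 2.1000 / 0.9650 = 2.1762

2.176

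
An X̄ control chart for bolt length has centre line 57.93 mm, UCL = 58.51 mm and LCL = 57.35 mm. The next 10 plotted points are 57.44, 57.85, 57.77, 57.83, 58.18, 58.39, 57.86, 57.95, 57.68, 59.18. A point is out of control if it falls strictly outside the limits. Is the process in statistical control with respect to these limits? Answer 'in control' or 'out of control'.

out of control

Compare each point to [57.35, 58.51]: sample 10 = 59.18 > UCL.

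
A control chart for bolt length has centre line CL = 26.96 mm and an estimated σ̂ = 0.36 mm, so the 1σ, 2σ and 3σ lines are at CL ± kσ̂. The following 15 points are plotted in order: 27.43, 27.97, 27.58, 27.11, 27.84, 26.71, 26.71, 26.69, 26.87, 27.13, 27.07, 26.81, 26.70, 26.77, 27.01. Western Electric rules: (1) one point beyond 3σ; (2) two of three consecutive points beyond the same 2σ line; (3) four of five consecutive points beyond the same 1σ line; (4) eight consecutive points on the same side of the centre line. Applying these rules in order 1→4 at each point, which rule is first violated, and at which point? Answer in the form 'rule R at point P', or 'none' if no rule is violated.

rule 3 at point 5

Zone of each point (C = within 1σ̂, B = 1σ̂–2σ̂, A = 2σ̂–3σ̂, * = beyond 3σ̂; sign = side of CL): 1:+B, 2:+A, 3:+B, 4:+C, 5:+A, 6:-C, 7:-C, 8:-C, 9:-C, 10:+C, 11:+C, 12:-C, 13:-C, 14:-C, 15:+C
Rule 3 (four of five consecutive points beyond the same 1σ limit) is satisfied at point 5.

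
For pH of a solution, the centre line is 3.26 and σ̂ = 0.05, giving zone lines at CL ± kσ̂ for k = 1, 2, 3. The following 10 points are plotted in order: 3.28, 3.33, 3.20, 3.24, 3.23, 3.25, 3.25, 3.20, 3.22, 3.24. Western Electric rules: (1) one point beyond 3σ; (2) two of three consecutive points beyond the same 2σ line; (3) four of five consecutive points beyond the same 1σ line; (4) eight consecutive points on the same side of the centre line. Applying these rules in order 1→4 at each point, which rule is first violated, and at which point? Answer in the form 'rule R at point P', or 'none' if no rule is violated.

Zone of each point (C = within 1σ̂, B = 1σ̂–2σ̂, A = 2σ̂–3σ̂, * = beyond 3σ̂; sign = side of CL): 1:+C, 2:+B, 3:-B, 4:-C, 5:-C, 6:-C, 7:-C, 8:-B, 9:-C, 10:-C
Rule 4 (eight consecutive points on the same side of the centre line) is satisfied at point 10.

rule 4 at point 10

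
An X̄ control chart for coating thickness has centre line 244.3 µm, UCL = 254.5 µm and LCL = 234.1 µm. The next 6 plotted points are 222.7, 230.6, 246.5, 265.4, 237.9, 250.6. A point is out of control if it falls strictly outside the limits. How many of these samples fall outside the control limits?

Compare each point to [234.1, 254.5]: sample 1 = 222.7 < LCL; sample 2 = 230.6 < LCL; sample 4 = 265.4 > UCL.

3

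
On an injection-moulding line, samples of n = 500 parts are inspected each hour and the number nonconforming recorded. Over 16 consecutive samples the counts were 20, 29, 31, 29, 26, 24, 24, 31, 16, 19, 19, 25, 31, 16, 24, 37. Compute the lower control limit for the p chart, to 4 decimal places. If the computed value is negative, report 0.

0.0209

p̄ = Σdᵢ / (k·n) = 401 / (16 × 500) = 0.05013
LCL = p̄ − 3·√(p̄(1−p̄)/n) = 0.05013 − 3 × 0.00976 = 0.02085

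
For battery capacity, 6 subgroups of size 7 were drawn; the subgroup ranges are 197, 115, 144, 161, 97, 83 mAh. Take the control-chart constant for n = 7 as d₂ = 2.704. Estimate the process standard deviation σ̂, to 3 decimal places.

49.125

R̄ = (197 + 115 + 144 + 161 + 97 + 83) / 6 = 132.8333
σ̂ = R̄ / d₂ = 132.8333 / 2.704 = 49.1248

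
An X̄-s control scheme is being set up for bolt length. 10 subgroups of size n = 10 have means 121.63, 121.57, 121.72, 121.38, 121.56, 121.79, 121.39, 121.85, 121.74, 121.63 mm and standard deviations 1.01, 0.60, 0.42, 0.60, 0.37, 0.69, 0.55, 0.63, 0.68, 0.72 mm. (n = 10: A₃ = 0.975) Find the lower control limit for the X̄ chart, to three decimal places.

X̄̄ = (121.63 + 121.57 + 121.72 + 121.38 + 121.56 + 121.79 + 121.39 + 121.85 + 121.74 + 121.63) / 10 = 121.6260
s̄ = (1.01 + 0.60 + 0.42 + 0.60 + 0.37 + 0.69 + 0.55 + 0.63 + 0.68 + 0.72) / 10 = 0.6270
LCL = X̄̄ − A₃·s̄ = 121.6260 − 0.975 × 0.6270 = 121.0147

121.015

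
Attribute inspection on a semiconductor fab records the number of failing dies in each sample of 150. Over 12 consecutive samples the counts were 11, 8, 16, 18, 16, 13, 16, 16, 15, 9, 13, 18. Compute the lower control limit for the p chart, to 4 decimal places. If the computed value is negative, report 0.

0.0224

p̄ = Σdᵢ / (k·n) = 169 / (12 × 150) = 0.09389
LCL = p̄ − 3·√(p̄(1−p̄)/n) = 0.09389 − 3 × 0.02382 = 0.02244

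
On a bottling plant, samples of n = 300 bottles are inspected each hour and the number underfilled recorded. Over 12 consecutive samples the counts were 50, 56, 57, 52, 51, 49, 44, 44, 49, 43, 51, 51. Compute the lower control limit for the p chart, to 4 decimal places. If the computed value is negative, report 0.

0.1014

p̄ = Σdᵢ / (k·n) = 597 / (12 × 300) = 0.16583
LCL = p̄ − 3·√(p̄(1−p̄)/n) = 0.16583 − 3 × 0.02147 = 0.10141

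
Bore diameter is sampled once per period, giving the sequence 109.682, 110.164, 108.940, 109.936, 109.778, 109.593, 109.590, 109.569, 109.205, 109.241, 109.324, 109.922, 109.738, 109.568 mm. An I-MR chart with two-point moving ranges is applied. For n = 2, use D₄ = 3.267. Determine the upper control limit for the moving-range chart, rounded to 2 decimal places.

Moving ranges: 0.482, 1.224, 0.996, 0.158, 0.185, 0.003, 0.021, 0.364, 0.036, 0.083, 0.598, 0.184, 0.170; M̄R̄ = 4.5040 / 13 = 0.3465
UCL_MR = D₄·M̄R̄ = 3.267 × 0.3465 = 1.1319

1.13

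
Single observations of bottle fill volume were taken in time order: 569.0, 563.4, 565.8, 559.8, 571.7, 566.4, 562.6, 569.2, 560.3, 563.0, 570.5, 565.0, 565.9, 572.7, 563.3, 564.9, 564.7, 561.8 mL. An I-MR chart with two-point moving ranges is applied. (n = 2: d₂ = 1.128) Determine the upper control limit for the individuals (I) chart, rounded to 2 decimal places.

X̄ = (569.0 + 563.4 + 565.8 + 559.8 + 571.7 + 566.4 + 562.6 + 569.2 + 560.3 + 563.0 + 570.5 + 565.0 + 565.9 + 572.7 + 563.3 + 564.9 + 564.7 + 561.8) / 18 = 565.5556
Moving ranges: 5.6, 2.4, 6.0, 11.9, 5.3, 3.8, 6.6, 8.9, 2.7, 7.5, 5.5, 0.9, 6.8, 9.4, 1.6, 0.2, 2.9; M̄R̄ = 88.0000 / 17 = 5.1765
UCL = X̄ + 3·M̄R̄/d₂ = 565.5556 + 3 × 5.1765 / 1.128 = 579.3228

579.32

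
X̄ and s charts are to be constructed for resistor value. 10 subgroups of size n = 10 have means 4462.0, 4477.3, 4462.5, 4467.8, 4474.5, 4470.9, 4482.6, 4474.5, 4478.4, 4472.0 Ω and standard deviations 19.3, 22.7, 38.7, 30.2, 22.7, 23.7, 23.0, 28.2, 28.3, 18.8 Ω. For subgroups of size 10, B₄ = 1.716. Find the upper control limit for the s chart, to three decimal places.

43.861

s̄ = (19.3 + 22.7 + 38.7 + 30.2 + 22.7 + 23.7 + 23.0 + 28.2 + 28.3 + 18.8) / 10 = 25.5600
UCL_s = B₄·s̄ = 1.716 × 25.5600 = 43.8610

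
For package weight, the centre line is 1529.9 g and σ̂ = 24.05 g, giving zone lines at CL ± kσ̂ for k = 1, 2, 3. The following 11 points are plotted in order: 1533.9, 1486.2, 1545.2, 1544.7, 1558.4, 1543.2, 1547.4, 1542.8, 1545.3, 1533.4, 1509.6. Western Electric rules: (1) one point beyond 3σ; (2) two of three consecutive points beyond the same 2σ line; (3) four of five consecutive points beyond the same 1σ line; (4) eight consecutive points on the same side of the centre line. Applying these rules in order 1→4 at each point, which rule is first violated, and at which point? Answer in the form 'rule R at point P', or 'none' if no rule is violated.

Zone of each point (C = within 1σ̂, B = 1σ̂–2σ̂, A = 2σ̂–3σ̂, * = beyond 3σ̂; sign = side of CL): 1:+C, 2:-B, 3:+C, 4:+C, 5:+B, 6:+C, 7:+C, 8:+C, 9:+C, 10:+C, 11:-C
Rule 4 (eight consecutive points on the same side of the centre line) is satisfied at point 10.

rule 4 at point 10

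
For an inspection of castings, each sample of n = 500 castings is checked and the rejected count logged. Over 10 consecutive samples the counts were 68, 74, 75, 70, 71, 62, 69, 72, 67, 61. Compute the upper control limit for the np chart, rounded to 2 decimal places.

p̄ = Σdᵢ / (k·n) = 689 / (10 × 500) = 0.13780
UCL = np̄ + 3·√(np̄(1−p̄)) = 68.9000 + 3 × √(68.9000×0.86220) = 68.9000 + 3 × 7.7075 = 92.0225

92.02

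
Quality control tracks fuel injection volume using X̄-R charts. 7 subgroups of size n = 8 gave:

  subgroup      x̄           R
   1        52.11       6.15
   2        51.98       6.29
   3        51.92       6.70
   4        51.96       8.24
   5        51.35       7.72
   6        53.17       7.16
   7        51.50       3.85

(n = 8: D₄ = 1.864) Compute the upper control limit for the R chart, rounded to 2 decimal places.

12.28

R̄ = (6.15 + 6.29 + 6.70 + 8.24 + 7.72 + 7.16 + 3.85) / 7 = 46.1100 / 7 = 6.5871
UCL_R = D₄·R̄ = 1.864 × 6.5871 = 12.2784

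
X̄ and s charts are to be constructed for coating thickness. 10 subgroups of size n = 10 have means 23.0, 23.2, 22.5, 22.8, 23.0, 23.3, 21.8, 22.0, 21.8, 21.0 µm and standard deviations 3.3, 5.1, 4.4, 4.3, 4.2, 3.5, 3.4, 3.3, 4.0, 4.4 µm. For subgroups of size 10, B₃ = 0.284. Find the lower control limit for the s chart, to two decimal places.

1.13

s̄ = (3.3 + 5.1 + 4.4 + 4.3 + 4.2 + 3.5 + 3.4 + 3.3 + 4.0 + 4.4) / 10 = 3.9900
LCL_s = B₃·s̄ = 0.284 × 3.9900 = 1.1332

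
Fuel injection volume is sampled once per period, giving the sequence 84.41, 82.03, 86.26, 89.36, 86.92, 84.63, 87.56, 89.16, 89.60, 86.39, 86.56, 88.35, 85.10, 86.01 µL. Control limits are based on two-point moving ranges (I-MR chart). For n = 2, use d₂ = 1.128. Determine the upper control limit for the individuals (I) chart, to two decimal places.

X̄ = (84.41 + 82.03 + 86.26 + 89.36 + 86.92 + 84.63 + 87.56 + 89.16 + 89.60 + 86.39 + 86.56 + 88.35 + 85.10 + 86.01) / 14 = 86.5957
Moving ranges: 2.38, 4.23, 3.10, 2.44, 2.29, 2.93, 1.60, 0.44, 3.21, 0.17, 1.79, 3.25, 0.91; M̄R̄ = 28.7400 / 13 = 2.2108
UCL = X̄ + 3·M̄R̄/d₂ = 86.5957 + 3 × 2.2108 / 1.128 = 92.4754

92.48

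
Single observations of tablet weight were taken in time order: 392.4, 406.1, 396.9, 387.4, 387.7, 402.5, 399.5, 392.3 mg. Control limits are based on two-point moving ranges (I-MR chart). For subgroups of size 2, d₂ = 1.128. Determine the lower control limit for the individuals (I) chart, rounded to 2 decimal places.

373.68

X̄ = (392.4 + 406.1 + 396.9 + 387.4 + 387.7 + 402.5 + 399.5 + 392.3) / 8 = 395.6000
Moving ranges: 13.7, 9.2, 9.5, 0.3, 14.8, 3.0, 7.2; M̄R̄ = 57.7000 / 7 = 8.2429
LCL = X̄ − 3·M̄R̄/d₂ = 395.6000 − 3 × 8.2429 / 1.128 = 373.6775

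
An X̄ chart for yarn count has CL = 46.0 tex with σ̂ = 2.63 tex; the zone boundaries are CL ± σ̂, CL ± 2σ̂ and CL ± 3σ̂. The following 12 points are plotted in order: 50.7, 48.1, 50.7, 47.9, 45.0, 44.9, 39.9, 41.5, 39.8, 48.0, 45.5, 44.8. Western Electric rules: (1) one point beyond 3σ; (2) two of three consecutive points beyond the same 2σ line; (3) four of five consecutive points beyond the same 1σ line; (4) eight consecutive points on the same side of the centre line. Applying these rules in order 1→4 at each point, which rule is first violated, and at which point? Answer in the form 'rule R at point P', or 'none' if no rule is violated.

Zone of each point (C = within 1σ̂, B = 1σ̂–2σ̂, A = 2σ̂–3σ̂, * = beyond 3σ̂; sign = side of CL): 1:+B, 2:+C, 3:+B, 4:+C, 5:-C, 6:-C, 7:-A, 8:-B, 9:-A, 10:+C, 11:-C, 12:-C
Rule 2 (two of three consecutive points beyond the same 2σ limit) is satisfied at point 9.

rule 2 at point 9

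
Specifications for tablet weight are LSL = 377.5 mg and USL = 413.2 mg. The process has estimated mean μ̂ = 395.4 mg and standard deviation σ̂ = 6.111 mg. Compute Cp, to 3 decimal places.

Cp = (USL − LSL) / (6σ̂) = (413.2 − 377.5) / (6 × 6.111) = 35.7000 / 36.6660 = 0.9737

0.974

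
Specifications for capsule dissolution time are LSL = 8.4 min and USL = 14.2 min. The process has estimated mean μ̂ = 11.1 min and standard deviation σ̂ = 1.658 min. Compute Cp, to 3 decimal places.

0.583

Cp = (USL − LSL) / (6σ̂) = (14.2 − 8.4) / (6 × 1.658) = 5.8000 / 9.9480 = 0.5830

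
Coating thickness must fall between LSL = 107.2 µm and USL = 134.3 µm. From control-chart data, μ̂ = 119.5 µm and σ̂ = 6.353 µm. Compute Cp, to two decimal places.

0.71

Cp = (USL − LSL) / (6σ̂) = (134.3 − 107.2) / (6 × 6.353) = 27.1000 / 38.1180 = 0.7110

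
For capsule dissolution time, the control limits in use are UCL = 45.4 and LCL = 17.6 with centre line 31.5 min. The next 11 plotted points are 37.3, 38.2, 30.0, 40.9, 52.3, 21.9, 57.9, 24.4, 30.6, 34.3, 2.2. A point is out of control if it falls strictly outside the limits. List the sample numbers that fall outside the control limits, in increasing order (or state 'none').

Compare each point to [17.6, 45.4]: sample 5 = 52.3 > UCL; sample 7 = 57.9 > UCL; sample 11 = 2.2 < LCL.

5, 7, 11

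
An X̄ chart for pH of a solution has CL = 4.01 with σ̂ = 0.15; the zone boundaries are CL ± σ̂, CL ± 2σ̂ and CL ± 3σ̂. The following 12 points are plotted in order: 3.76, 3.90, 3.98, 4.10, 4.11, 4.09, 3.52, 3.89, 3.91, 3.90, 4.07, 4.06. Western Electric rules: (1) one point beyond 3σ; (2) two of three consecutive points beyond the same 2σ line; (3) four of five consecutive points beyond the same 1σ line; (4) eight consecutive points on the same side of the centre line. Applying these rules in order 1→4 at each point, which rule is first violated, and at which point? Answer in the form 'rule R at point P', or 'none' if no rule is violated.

Zone of each point (C = within 1σ̂, B = 1σ̂–2σ̂, A = 2σ̂–3σ̂, * = beyond 3σ̂; sign = side of CL): 1:-B, 2:-C, 3:-C, 4:+C, 5:+C, 6:+C, 7:-*, 8:-C, 9:-C, 10:-C, 11:+C, 12:+C
Rule 1 (one point beyond the 3σ limits) is satisfied at point 7.

rule 1 at point 7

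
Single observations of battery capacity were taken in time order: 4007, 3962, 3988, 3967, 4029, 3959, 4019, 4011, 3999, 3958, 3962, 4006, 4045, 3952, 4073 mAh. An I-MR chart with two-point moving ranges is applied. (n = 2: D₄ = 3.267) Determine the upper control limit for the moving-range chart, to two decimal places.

Moving ranges: 45, 26, 21, 62, 70, 60, 8, 12, 41, 4, 44, 39, 93, 121; M̄R̄ = 646.0000 / 14 = 46.1429
UCL_MR = D₄·M̄R̄ = 3.267 × 46.1429 = 150.7487

150.75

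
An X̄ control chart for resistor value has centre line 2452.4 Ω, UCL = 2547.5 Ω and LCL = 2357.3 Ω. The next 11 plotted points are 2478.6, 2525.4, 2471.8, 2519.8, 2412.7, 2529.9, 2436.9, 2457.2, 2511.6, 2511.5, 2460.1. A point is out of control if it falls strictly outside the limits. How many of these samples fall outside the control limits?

0

All 11 points lie within [2357.3, 2547.5].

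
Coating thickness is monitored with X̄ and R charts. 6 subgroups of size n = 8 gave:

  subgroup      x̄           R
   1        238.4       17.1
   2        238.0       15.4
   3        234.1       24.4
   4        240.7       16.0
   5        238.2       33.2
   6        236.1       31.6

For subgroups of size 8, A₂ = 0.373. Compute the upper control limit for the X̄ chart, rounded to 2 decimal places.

246.14

X̄̄ = (238.4 + 238.0 + 234.1 + 240.7 + 238.2 + 236.1) / 6 = 1425.5000 / 6 = 237.5833
R̄ = (17.1 + 15.4 + 24.4 + 16.0 + 33.2 + 31.6) / 6 = 137.7000 / 6 = 22.9500
UCL = X̄̄ + A₂·R̄ = 237.5833 + 0.373 × 22.9500 = 246.1437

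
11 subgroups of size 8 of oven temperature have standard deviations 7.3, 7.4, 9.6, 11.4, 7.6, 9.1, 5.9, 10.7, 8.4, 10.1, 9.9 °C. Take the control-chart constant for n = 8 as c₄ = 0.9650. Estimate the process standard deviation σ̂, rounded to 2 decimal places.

s̄ = (7.3 + 7.4 + 9.6 + 11.4 + 7.6 + 9.1 + 5.9 + 10.7 + 8.4 + 10.1 + 9.9) / 11 = 8.8545
σ̂ = s̄ / c₄ = 8.8545 / 0.9650 = 9.1757

9.18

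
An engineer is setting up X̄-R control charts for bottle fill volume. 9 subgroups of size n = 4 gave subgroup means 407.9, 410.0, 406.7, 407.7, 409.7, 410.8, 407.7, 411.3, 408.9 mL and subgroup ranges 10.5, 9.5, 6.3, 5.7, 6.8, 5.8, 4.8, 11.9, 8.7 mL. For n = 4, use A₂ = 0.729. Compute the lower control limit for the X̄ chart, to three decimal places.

403.297

X̄̄ = (407.9 + 410.0 + 406.7 + 407.7 + 409.7 + 410.8 + 407.7 + 411.3 + 408.9) / 9 = 3680.7000 / 9 = 408.9667
R̄ = (10.5 + 9.5 + 6.3 + 5.7 + 6.8 + 5.8 + 4.8 + 11.9 + 8.7) / 9 = 70.0000 / 9 = 7.7778
LCL = X̄̄ − A₂·R̄ = 408.9667 − 0.729 × 7.7778 = 403.2967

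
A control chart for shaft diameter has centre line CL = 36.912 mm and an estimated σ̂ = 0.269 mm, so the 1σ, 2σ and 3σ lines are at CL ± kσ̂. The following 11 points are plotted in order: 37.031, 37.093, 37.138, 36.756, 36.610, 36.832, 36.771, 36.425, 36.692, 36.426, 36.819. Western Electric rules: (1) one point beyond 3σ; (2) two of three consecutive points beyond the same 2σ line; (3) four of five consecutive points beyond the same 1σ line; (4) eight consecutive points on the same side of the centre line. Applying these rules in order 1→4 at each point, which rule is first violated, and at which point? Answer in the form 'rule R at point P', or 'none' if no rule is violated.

rule 4 at point 11

Zone of each point (C = within 1σ̂, B = 1σ̂–2σ̂, A = 2σ̂–3σ̂, * = beyond 3σ̂; sign = side of CL): 1:+C, 2:+C, 3:+C, 4:-C, 5:-B, 6:-C, 7:-C, 8:-B, 9:-C, 10:-B, 11:-C
Rule 4 (eight consecutive points on the same side of the centre line) is satisfied at point 11.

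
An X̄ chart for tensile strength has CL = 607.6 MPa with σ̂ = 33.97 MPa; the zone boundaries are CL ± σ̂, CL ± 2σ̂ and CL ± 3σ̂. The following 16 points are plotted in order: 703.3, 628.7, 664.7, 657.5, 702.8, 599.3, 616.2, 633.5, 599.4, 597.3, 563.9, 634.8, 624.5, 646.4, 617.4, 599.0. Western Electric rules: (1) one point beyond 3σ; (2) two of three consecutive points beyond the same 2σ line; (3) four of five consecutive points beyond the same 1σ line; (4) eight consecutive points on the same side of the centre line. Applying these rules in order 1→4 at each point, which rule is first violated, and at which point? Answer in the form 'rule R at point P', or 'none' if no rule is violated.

rule 3 at point 5

Zone of each point (C = within 1σ̂, B = 1σ̂–2σ̂, A = 2σ̂–3σ̂, * = beyond 3σ̂; sign = side of CL): 1:+A, 2:+C, 3:+B, 4:+B, 5:+A, 6:-C, 7:+C, 8:+C, 9:-C, 10:-C, 11:-B, 12:+C, 13:+C, 14:+B, 15:+C, 16:-C
Rule 3 (four of five consecutive points beyond the same 1σ limit) is satisfied at point 5.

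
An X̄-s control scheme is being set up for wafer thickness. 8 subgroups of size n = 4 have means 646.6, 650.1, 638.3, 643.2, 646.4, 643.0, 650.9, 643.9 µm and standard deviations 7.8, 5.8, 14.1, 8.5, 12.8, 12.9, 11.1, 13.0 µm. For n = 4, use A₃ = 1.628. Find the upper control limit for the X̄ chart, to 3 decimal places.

X̄̄ = (646.6 + 650.1 + 638.3 + 643.2 + 646.4 + 643.0 + 650.9 + 643.9) / 8 = 645.3000
s̄ = (7.8 + 5.8 + 14.1 + 8.5 + 12.8 + 12.9 + 11.1 + 13.0) / 8 = 10.7500
UCL = X̄̄ + A₃·s̄ = 645.3000 + 1.628 × 10.7500 = 662.8010

662.801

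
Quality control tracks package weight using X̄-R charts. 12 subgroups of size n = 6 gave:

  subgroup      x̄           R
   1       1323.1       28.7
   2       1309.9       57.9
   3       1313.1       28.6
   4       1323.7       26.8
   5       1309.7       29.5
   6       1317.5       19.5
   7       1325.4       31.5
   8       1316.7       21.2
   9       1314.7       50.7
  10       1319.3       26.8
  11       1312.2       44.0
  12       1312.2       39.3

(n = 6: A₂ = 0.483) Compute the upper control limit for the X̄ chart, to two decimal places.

1332.74

X̄̄ = (1323.1 + 1309.9 + 1313.1 + 1323.7 + 1309.7 + 1317.5 + 1325.4 + 1316.7 + 1314.7 + 1319.3 + 1312.2 + 1312.2) / 12 = 15797.5000 / 12 = 1316.4583
R̄ = (28.7 + 57.9 + 28.6 + 26.8 + 29.5 + 19.5 + 31.5 + 21.2 + 50.7 + 26.8 + 44.0 + 39.3) / 12 = 404.5000 / 12 = 33.7083
UCL = X̄̄ + A₂·R̄ = 1316.4583 + 0.483 × 33.7083 = 1332.7395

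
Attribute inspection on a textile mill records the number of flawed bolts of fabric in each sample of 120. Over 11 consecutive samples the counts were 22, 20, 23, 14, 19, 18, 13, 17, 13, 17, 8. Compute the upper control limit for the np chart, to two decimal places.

p̄ = Σdᵢ / (k·n) = 184 / (11 × 120) = 0.13939
UCL = np̄ + 3·√(np̄(1−p̄)) = 16.7273 + 3 × √(16.7273×0.86061) = 16.7273 + 3 × 3.7942 = 28.1097

28.11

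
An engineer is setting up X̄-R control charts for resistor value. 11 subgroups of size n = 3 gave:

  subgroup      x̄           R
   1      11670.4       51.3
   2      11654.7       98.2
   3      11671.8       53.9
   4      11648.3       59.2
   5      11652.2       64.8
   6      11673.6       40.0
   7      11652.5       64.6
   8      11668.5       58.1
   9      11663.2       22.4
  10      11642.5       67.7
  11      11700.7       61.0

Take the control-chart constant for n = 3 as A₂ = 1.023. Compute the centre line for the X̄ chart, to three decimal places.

11663.491

X̄̄ = (11670.4 + 11654.7 + 11671.8 + 11648.3 + 11652.2 + 11673.6 + 11652.5 + 11668.5 + 11663.2 + 11642.5 + 11700.7) / 11 = 128298.4000 / 11 = 11663.4909
CL = X̄̄ = 11663.4909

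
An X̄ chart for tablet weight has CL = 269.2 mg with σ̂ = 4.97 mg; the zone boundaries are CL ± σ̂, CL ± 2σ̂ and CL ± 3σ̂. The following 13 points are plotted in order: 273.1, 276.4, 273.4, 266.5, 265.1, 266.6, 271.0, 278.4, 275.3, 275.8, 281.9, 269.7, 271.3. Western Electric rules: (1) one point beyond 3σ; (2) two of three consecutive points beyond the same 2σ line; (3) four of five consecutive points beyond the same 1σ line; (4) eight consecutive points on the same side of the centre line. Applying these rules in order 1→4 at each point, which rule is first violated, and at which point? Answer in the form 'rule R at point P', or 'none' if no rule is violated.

Zone of each point (C = within 1σ̂, B = 1σ̂–2σ̂, A = 2σ̂–3σ̂, * = beyond 3σ̂; sign = side of CL): 1:+C, 2:+B, 3:+C, 4:-C, 5:-C, 6:-C, 7:+C, 8:+B, 9:+B, 10:+B, 11:+A, 12:+C, 13:+C
Rule 3 (four of five consecutive points beyond the same 1σ limit) is satisfied at point 11.

rule 3 at point 11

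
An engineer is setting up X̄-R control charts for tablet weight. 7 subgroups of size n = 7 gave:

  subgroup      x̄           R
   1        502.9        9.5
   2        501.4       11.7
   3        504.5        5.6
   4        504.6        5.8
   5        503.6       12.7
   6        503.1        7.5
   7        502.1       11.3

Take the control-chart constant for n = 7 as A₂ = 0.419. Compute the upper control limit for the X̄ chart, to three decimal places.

X̄̄ = (502.9 + 501.4 + 504.5 + 504.6 + 503.6 + 503.1 + 502.1) / 7 = 3522.2000 / 7 = 503.1714
R̄ = (9.5 + 11.7 + 5.6 + 5.8 + 12.7 + 7.5 + 11.3) / 7 = 64.1000 / 7 = 9.1571
UCL = X̄̄ + A₂·R̄ = 503.1714 + 0.419 × 9.1571 = 507.0083

507.008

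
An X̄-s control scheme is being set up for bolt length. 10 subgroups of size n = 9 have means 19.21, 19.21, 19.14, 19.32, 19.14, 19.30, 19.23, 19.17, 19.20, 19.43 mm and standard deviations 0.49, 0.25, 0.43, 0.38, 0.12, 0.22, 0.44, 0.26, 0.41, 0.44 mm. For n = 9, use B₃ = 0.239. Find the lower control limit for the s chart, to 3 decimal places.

0.082

s̄ = (0.49 + 0.25 + 0.43 + 0.38 + 0.12 + 0.22 + 0.44 + 0.26 + 0.41 + 0.44) / 10 = 0.3440
LCL_s = B₃·s̄ = 0.239 × 0.3440 = 0.0822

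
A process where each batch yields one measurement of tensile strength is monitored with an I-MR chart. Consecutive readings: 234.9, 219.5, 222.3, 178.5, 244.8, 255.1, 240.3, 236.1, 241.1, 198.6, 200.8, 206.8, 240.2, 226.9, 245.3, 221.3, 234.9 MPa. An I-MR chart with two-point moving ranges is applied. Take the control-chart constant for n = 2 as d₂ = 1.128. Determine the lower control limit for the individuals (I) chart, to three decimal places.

173.791

X̄ = (234.9 + 219.5 + 222.3 + 178.5 + 244.8 + 255.1 + 240.3 + 236.1 + 241.1 + 198.6 + 200.8 + 206.8 + 240.2 + 226.9 + 245.3 + 221.3 + 234.9) / 17 = 226.3176
Moving ranges: 15.4, 2.8, 43.8, 66.3, 10.3, 14.8, 4.2, 5.0, 42.5, 2.2, 6.0, 33.4, 13.3, 18.4, 24.0, 13.6; M̄R̄ = 316.0000 / 16 = 19.7500
LCL = X̄ − 3·M̄R̄/d₂ = 226.3176 − 3 × 19.7500 / 1.128 = 173.7911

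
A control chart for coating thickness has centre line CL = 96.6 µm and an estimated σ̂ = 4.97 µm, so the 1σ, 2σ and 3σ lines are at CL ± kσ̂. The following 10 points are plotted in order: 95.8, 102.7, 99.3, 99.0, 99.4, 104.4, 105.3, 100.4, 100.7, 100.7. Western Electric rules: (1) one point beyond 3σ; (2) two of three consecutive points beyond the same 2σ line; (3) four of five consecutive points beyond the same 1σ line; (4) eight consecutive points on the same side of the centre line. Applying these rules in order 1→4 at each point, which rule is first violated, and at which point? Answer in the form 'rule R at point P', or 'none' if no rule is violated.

rule 4 at point 9

Zone of each point (C = within 1σ̂, B = 1σ̂–2σ̂, A = 2σ̂–3σ̂, * = beyond 3σ̂; sign = side of CL): 1:-C, 2:+B, 3:+C, 4:+C, 5:+C, 6:+B, 7:+B, 8:+C, 9:+C, 10:+C
Rule 4 (eight consecutive points on the same side of the centre line) is satisfied at point 9.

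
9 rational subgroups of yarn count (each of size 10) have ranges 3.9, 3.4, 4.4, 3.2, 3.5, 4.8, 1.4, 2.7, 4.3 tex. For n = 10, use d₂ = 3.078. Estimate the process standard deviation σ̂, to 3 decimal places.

1.141

R̄ = (3.9 + 3.4 + 4.4 + 3.2 + 3.5 + 4.8 + 1.4 + 2.7 + 4.3) / 9 = 3.5111
σ̂ = R̄ / d₂ = 3.5111 / 3.078 = 1.1407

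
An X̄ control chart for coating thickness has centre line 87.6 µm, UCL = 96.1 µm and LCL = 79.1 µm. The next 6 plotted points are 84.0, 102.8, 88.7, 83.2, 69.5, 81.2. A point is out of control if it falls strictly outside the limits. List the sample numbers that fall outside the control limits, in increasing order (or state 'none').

Compare each point to [79.1, 96.1]: sample 2 = 102.8 > UCL; sample 5 = 69.5 < LCL.

2, 5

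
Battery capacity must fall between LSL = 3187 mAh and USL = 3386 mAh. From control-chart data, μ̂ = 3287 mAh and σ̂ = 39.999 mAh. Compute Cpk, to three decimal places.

Cpu = (USL − μ̂) / (3σ̂) = (3386 − 3287) / (3 × 39.999) = 0.8250; Cpl = (μ̂ − LSL) / (3σ̂) = (3287 − 3187) / (3 × 39.999) = 0.8334; Cpk = min(Cpu, Cpl) = 0.8250

0.825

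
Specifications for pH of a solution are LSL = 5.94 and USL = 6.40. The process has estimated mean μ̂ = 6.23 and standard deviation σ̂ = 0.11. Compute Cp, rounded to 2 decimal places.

Cp = (USL − LSL) / (6σ̂) = (6.40 − 5.94) / (6 × 0.11) = 0.4600 / 0.6600 = 0.6970

0.70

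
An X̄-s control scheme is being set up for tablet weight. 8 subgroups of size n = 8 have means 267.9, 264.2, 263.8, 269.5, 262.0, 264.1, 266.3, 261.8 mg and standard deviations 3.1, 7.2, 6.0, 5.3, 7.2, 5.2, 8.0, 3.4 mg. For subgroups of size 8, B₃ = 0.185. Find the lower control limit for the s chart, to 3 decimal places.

s̄ = (3.1 + 7.2 + 6.0 + 5.3 + 7.2 + 5.2 + 8.0 + 3.4) / 8 = 5.6750
LCL_s = B₃·s̄ = 0.185 × 5.6750 = 1.0499

1.050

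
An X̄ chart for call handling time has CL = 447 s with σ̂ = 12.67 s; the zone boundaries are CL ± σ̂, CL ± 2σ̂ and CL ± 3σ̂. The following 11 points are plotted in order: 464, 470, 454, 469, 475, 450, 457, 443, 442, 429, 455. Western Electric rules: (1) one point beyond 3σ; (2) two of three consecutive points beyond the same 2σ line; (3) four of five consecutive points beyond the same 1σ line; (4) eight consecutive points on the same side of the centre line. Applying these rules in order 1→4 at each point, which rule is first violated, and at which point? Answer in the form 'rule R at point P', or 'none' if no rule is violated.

rule 3 at point 5

Zone of each point (C = within 1σ̂, B = 1σ̂–2σ̂, A = 2σ̂–3σ̂, * = beyond 3σ̂; sign = side of CL): 1:+B, 2:+B, 3:+C, 4:+B, 5:+A, 6:+C, 7:+C, 8:-C, 9:-C, 10:-B, 11:+C
Rule 3 (four of five consecutive points beyond the same 1σ limit) is satisfied at point 5.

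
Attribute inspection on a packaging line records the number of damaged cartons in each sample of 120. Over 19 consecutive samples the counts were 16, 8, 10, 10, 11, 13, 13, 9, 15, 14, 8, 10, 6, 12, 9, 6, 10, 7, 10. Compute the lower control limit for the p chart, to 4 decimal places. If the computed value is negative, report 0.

p̄ = Σdᵢ / (k·n) = 197 / (19 × 120) = 0.08640
LCL = p̄ − 3·√(p̄(1−p̄)/n) = 0.08640 − 3 × 0.02565 = 0.00946

0.0095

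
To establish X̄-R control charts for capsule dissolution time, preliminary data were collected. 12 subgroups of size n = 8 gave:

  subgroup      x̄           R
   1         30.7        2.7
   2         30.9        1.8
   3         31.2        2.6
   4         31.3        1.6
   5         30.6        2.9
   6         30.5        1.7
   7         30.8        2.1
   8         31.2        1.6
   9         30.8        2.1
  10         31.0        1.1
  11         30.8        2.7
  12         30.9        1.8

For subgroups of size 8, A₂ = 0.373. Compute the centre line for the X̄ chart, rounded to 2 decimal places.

30.89

X̄̄ = (30.7 + 30.9 + 31.2 + 31.3 + 30.6 + 30.5 + 30.8 + 31.2 + 30.8 + 31.0 + 30.8 + 30.9) / 12 = 370.7000 / 12 = 30.8917
CL = X̄̄ = 30.8917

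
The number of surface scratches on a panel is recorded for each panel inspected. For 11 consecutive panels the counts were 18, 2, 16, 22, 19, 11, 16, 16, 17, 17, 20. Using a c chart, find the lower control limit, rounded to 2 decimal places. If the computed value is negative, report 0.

3.89

c̄ = (18 + 2 + 16 + 22 + 19 + 11 + 16 + 16 + 17 + 17 + 20) / 11 = 174 / 11 = 15.8182
LCL = c̄ − 3√c̄ = 15.8182 − 3 × 3.9772 = 3.8866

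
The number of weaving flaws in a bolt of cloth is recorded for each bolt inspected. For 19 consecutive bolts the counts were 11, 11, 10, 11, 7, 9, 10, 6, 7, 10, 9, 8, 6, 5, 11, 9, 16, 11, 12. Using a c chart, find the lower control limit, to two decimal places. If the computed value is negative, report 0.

c̄ = (11 + 11 + 10 + 11 + 7 + 9 + 10 + 6 + 7 + 10 + 9 + 8 + 6 + 5 + 11 + 9 + 16 + 11 + 12) / 19 = 179 / 19 = 9.4211
LCL = c̄ − 3√c̄ = 9.4211 − 3 × 3.0694 = 0.2129

0.21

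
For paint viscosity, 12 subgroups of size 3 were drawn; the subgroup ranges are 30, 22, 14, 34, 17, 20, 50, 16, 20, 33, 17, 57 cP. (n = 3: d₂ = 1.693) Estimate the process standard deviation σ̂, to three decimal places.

16.243

R̄ = (30 + 22 + 14 + 34 + 17 + 20 + 50 + 16 + 20 + 33 + 17 + 57) / 12 = 27.5000
σ̂ = R̄ / d₂ = 27.5000 / 1.693 = 16.2434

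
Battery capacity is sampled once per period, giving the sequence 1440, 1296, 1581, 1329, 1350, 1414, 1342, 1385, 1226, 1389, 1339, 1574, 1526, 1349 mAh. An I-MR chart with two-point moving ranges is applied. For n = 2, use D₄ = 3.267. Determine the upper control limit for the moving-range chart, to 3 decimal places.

Moving ranges: 144, 285, 252, 21, 64, 72, 43, 159, 163, 50, 235, 48, 177; M̄R̄ = 1713.0000 / 13 = 131.7692
UCL_MR = D₄·M̄R̄ = 3.267 × 131.7692 = 430.4901

430.490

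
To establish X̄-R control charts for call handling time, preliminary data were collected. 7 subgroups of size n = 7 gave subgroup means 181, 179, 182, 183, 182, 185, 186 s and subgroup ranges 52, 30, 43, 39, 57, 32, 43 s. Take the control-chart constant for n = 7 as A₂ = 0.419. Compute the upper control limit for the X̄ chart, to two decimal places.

X̄̄ = (181 + 179 + 182 + 183 + 182 + 185 + 186) / 7 = 1278.0000 / 7 = 182.5714
R̄ = (52 + 30 + 43 + 39 + 57 + 32 + 43) / 7 = 296.0000 / 7 = 42.2857
UCL = X̄̄ + A₂·R̄ = 182.5714 + 0.419 × 42.2857 = 200.2891

200.29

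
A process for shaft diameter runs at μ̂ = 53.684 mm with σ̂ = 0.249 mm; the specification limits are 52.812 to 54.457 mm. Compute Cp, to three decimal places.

1.101

Cp = (USL − LSL) / (6σ̂) = (54.457 − 52.812) / (6 × 0.249) = 1.6450 / 1.4940 = 1.1011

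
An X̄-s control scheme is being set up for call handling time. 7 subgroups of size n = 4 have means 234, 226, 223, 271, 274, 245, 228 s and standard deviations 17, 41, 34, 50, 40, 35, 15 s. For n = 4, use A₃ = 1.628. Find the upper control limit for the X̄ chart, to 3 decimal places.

296.957

X̄̄ = (234 + 226 + 223 + 271 + 274 + 245 + 228) / 7 = 243.0000
s̄ = (17 + 41 + 34 + 50 + 40 + 35 + 15) / 7 = 33.1429
UCL = X̄̄ + A₃·s̄ = 243.0000 + 1.628 × 33.1429 = 296.9566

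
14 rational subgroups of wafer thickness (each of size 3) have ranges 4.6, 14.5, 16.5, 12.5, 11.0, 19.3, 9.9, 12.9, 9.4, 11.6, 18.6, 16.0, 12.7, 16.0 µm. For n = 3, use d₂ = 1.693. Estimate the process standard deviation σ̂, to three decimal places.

7.826

R̄ = (4.6 + 14.5 + 16.5 + 12.5 + 11.0 + 19.3 + 9.9 + 12.9 + 9.4 + 11.6 + 18.6 + 16.0 + 12.7 + 16.0) / 14 = 13.2500
σ̂ = R̄ / d₂ = 13.2500 / 1.693 = 7.8263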